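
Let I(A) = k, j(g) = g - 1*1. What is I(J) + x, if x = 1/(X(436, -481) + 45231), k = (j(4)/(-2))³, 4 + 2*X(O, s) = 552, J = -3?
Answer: -1228627/364040 ≈ -3.3750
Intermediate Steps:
j(g) = -1 + g (j(g) = g - 1 = -1 + g)
X(O, s) = 274 (X(O, s) = -2 + (½)*552 = -2 + 276 = 274)
k = -27/8 (k = ((-1 + 4)/(-2))³ = (3*(-½))³ = (-3/2)³ = -27/8 ≈ -3.3750)
I(A) = -27/8
x = 1/45505 (x = 1/(274 + 45231) = 1/45505 ≈ 2.1976e-5)
I(J) + x = -27/8 + 1/45505 = -1228627/364040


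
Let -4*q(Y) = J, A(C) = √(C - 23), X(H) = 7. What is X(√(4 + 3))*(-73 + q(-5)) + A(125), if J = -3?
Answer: -2023/4 + √102 ≈ -495.65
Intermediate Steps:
A(C) = √(-23 + C)
q(Y) = ¾ (q(Y) = -¼*(-3) = ¾)
X(√(4 + 3))*(-73 + q(-5)) + A(125) = 7*(-73 + ¾) + √(-23 + 125) = 7*(-289/4) + √102 = -2023/4 + √102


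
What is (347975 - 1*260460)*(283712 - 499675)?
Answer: -18900001945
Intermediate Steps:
(347975 - 1*260460)*(283712 - 499675) = (347975 - 260460)*(-215963) = 87515*(-215963) = -18900001945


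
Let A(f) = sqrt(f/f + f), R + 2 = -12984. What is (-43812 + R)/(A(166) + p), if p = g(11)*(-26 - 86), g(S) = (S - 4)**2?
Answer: 311707424/30117977 + 56798*sqrt(167)/30117977 ≈ 10.374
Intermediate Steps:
R = -12986 (R = -2 - 12984 = -12986)
g(S) = (-4 + S)**2
A(f) = sqrt(1 + f)
p = -5488 (p = (-4 + 11)**2*(-26 - 86) = 7**2*(-112) = 49*(-112) = -5488)
(-43812 + R)/(A(166) + p) = (-43812 - 12986)/(sqrt(1 + 166) - 5488) = -56798/(sqrt(167) - 5488) = -56798/(-5488 + sqrt(167))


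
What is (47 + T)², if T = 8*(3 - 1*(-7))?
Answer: 16129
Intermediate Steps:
T = 80 (T = 8*(3 + 7) = 8*10 = 80)
(47 + T)² = (47 + 80)² = 127² = 16129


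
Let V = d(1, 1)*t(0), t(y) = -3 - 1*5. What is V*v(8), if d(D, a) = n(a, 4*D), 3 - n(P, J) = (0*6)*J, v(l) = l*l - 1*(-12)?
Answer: -1824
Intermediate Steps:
v(l) = 12 + l² (v(l) = l² + 12 = 12 + l²)
t(y) = -8 (t(y) = -3 - 5 = -8)
n(P, J) = 3 (n(P, J) = 3 - 0*6*J = 3 - 0*J = 3 - 1*0 = 3 + 0 = 3)
d(D, a) = 3
V = -24 (V = 3*(-8) = -24)
V*v(8) = -24*(12 + 8²) = -24*(12 + 64) = -24*76 = -1824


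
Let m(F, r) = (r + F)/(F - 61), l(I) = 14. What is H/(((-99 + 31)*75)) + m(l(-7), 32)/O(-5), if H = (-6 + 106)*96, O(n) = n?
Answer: -6738/3995 ≈ -1.6866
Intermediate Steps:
m(F, r) = (F + r)/(-61 + F)
H = 9600 (H = 100*96 = 9600)
H/(((-99 + 31)*75)) + m(l(-7), 32)/O(-5) = 9600/(((-99 + 31)*75)) + ((14 + 32)/(-61 + 14))/(-5) = 9600/((-68*75)) + (46/(-47))*(-⅕) = 9600/(-5100) - 1/47*46*(-⅕) = 9600*(-1/5100) - 46/47*(-⅕) = -32/17 + 46/235 = -6738/3995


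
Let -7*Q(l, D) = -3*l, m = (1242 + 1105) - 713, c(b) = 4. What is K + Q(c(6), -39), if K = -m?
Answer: -11426/7 ≈ -1632.3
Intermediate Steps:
m = 1634 (m = 2347 - 713 = 1634)
Q(l, D) = 3*l/7 (Q(l, D) = -(-3)*l/7 = 3*l/7)
K = -1634 (K = -1*1634 = -1634)
K + Q(c(6), -39) = -1634 + (3/7)*4 = -1634 + 12/7 = -11426/7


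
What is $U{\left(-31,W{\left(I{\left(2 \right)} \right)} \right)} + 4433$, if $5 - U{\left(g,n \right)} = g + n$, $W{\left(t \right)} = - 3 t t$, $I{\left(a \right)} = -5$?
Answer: $4544$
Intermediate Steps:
$W{\left(t \right)} = - 3 t^{2}$
$U{\left(g,n \right)} = 5 - g - n$ ($U{\left(g,n \right)} = 5 - \left(g + n\right) = 5 - g - n$)
$U{\left(-31,W{\left(I{\left(2 \right)} \right)} \right)} + 4433 = \left(5 - -31 - - 3 \left(-5\right)^{2}\right) + 4433 = \left(5 + 31 - \left(-3\right) 25\right) + 4433 = \left(5 + 31 - -75\right) + 4433 = \left(5 + 31 + 75\right) + 4433 = 111 + 4433 = 4544$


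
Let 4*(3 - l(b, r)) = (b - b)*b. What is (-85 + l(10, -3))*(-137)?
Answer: 11234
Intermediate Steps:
l(b, r) = 3 (l(b, r) = 3 - (b - b)*b/4 = 3 - 0*b = 3 - 1/4*0 = 3 + 0 = 3)
(-85 + l(10, -3))*(-137) = (-85 + 3)*(-137) = -82*(-137) = 11234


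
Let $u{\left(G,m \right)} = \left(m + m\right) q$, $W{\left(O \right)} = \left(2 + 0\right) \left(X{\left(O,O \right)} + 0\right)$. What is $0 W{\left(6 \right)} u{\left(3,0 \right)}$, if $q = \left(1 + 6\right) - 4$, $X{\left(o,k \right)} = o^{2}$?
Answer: $0$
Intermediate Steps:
$q = 3$ ($q = 7 - 4 = 3$)
$W{\left(O \right)} = 2 O^{2}$ ($W{\left(O \right)} = \left(2 + 0\right) \left(O^{2} + 0\right) = 2 O^{2}$)
$u{\left(G,m \right)} = 6 m$ ($u{\left(G,m \right)} = \left(m + m\right) 3 = 2 m 3 = 6 m$)
$0 W{\left(6 \right)} u{\left(3,0 \right)} = 0 \cdot 2 \cdot 6^{2} \cdot 6 \cdot 0 = 0 \cdot 2 \cdot 36 \cdot 0 = 0 \cdot 72 \cdot 0 = 0 \cdot 0 = 0$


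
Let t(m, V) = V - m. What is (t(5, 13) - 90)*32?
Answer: -2624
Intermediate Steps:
(t(5, 13) - 90)*32 = ((13 - 1*5) - 90)*32 = ((13 - 5) - 90)*32 = (8 - 90)*32 = -82*32 = -2624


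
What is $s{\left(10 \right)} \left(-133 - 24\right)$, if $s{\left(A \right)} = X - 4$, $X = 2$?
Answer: $314$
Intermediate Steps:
$s{\left(A \right)} = -2$ ($s{\left(A \right)} = 2 - 4 = -2$)
$s{\left(10 \right)} \left(-133 - 24\right) = - 2 \left(-133 - 24\right) = \left(-2\right) \left(-157\right) = 314$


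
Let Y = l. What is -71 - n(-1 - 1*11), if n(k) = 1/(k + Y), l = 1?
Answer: -780/11 ≈ -70.909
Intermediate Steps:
Y = 1
n(k) = 1/(1 + k) (n(k) = 1/(k + 1) = 1/(1 + k))
-71 - n(-1 - 1*11) = -71 - 1/(1 + (-1 - 1*11)) = -71 - 1/(1 + (-1 - 11)) = -71 - 1/(1 - 12) = -71 - 1/(-11) = -71 - 1*(-1/11) = -71 + 1/11 = -780/11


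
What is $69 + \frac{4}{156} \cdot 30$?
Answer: $\frac{907}{13} \approx 69.769$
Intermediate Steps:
$69 + \frac{4}{156} \cdot 30 = 69 + 4 \cdot \frac{1}{156} \cdot 30 = 69 + \frac{1}{39} \cdot 30 = 69 + \frac{10}{13} = \frac{907}{13}$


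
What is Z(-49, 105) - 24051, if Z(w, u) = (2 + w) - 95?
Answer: -24193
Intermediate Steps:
Z(w, u) = -93 + w
Z(-49, 105) - 24051 = (-93 - 49) - 24051 = -142 - 24051 = -24193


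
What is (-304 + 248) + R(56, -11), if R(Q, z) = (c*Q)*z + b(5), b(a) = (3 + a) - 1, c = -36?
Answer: 22127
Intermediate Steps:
b(a) = 2 + a
R(Q, z) = 7 - 36*Q*z (R(Q, z) = (-36*Q)*z + (2 + 5) = -36*Q*z + 7 = 7 - 36*Q*z)
(-304 + 248) + R(56, -11) = (-304 + 248) + (7 - 36*56*(-11)) = -56 + (7 + 22176) = -56 + 22183 = 22127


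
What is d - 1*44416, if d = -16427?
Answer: -60843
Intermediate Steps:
d - 1*44416 = -16427 - 1*44416 = -16427 - 44416 = -60843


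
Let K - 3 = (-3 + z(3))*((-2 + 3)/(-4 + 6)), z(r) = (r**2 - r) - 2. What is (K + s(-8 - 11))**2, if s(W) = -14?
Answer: 441/4 ≈ 110.25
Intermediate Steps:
z(r) = -2 + r**2 - r
K = 7/2 (K = 3 + (-3 + (-2 + 3**2 - 1*3))*((-2 + 3)/(-4 + 6)) = 3 + (-3 + (-2 + 9 - 3))*(1/2) = 3 + (-3 + 4)*(1*(1/2)) = 3 + 1*(1/2) = 3 + 1/2 = 7/2 ≈ 3.5000)
(K + s(-8 - 11))**2 = (7/2 - 14)**2 = (-21/2)**2 = 441/4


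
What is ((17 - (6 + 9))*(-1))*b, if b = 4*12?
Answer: -96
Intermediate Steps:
b = 48
((17 - (6 + 9))*(-1))*b = ((17 - (6 + 9))*(-1))*48 = ((17 - 1*15)*(-1))*48 = ((17 - 15)*(-1))*48 = (2*(-1))*48 = -2*48 = -96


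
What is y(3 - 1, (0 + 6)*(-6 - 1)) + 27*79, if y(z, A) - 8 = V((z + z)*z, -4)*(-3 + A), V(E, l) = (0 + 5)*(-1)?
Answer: 2366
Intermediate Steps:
V(E, l) = -5 (V(E, l) = 5*(-1) = -5)
y(z, A) = 23 - 5*A (y(z, A) = 8 - 5*(-3 + A) = 8 + (15 - 5*A) = 23 - 5*A)
y(3 - 1, (0 + 6)*(-6 - 1)) + 27*79 = (23 - 5*(0 + 6)*(-6 - 1)) + 27*79 = (23 - 30*(-7)) + 2133 = (23 - 5*(-42)) + 2133 = (23 + 210) + 2133 = 233 + 2133 = 2366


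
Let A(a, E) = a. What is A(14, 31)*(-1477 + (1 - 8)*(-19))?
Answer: -18816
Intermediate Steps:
A(14, 31)*(-1477 + (1 - 8)*(-19)) = 14*(-1477 + (1 - 8)*(-19)) = 14*(-1477 - 7*(-19)) = 14*(-1477 + 133) = 14*(-1344) = -18816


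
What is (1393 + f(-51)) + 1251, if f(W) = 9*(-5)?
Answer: 2599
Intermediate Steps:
f(W) = -45
(1393 + f(-51)) + 1251 = (1393 - 45) + 1251 = 1348 + 1251 = 2599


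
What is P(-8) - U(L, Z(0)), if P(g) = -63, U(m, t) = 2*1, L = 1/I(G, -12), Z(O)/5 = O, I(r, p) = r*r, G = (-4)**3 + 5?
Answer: -65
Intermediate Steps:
G = -59 (G = -64 + 5 = -59)
I(r, p) = r**2
Z(O) = 5*O
L = 1/3481 (L = 1/((-59)**2) = 1/3481 ≈ 0.00028727)
U(m, t) = 2
P(-8) - U(L, Z(0)) = -63 - 1*2 = -63 - 2 = -65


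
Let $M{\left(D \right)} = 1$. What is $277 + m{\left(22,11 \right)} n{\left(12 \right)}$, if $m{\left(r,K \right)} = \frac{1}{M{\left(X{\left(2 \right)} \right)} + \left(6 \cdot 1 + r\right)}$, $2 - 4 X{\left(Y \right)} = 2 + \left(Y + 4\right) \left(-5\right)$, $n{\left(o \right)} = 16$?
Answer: $\frac{8049}{29} \approx 277.55$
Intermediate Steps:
$X{\left(Y \right)} = 5 + \frac{5 Y}{4}$ ($X{\left(Y \right)} = \frac{1}{2} - \frac{2 + \left(Y + 4\right) \left(-5\right)}{4} = \frac{1}{2} - \frac{2 + \left(4 + Y\right) \left(-5\right)}{4} = \frac{1}{2} - \frac{2 - \left(20 + 5 Y\right)}{4} = \frac{1}{2} - \frac{-18 - 5 Y}{4} = \frac{1}{2} + \left(\frac{9}{2} + \frac{5 Y}{4}\right) = 5 + \frac{5 Y}{4}$)
$m{\left(r,K \right)} = \frac{1}{7 + r}$ ($m{\left(r,K \right)} = \frac{1}{1 + \left(6 \cdot 1 + r\right)} = \frac{1}{1 + \left(6 + r\right)} = \frac{1}{7 + r}$)
$277 + m{\left(22,11 \right)} n{\left(12 \right)} = 277 + \frac{1}{7 + 22} \cdot 16 = 277 + \frac{1}{29} \cdot 16 = 277 + \frac{16}{29} = \frac{8049}{29}$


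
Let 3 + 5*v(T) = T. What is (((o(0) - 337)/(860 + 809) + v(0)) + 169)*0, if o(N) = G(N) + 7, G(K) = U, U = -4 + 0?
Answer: 0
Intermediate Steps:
v(T) = -⅗ + T/5
U = -4
G(K) = -4
o(N) = 3 (o(N) = -4 + 7 = 3)
(((o(0) - 337)/(860 + 809) + v(0)) + 169)*0 = (((3 - 337)/(860 + 809) + (-⅗ + (⅕)*0)) + 169)*0 = ((-334/1669 + (-⅗ + 0)) + 169)*0 = ((-334*1/1669 - ⅗) + 169)*0 = ((-334/1669 - ⅗) + 169)*0 = (-6677/8345 + 169)*0 = (1403628/8345)*0 = 0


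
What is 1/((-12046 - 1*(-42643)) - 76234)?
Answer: -1/45637 ≈ -2.1912e-5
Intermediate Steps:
1/((-12046 - 1*(-42643)) - 76234) = 1/((-12046 + 42643) - 76234) = 1/(30597 - 76234) = 1/(-45637) = -1/45637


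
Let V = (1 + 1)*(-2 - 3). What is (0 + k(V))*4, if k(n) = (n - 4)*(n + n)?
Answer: 1120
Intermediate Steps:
V = -10 (V = 2*(-5) = -10)
k(n) = 2*n*(-4 + n) (k(n) = (-4 + n)*(2*n) = 2*n*(-4 + n))
(0 + k(V))*4 = (0 + 2*(-10)*(-4 - 10))*4 = (0 + 2*(-10)*(-14))*4 = (0 + 280)*4 = 280*4 = 1120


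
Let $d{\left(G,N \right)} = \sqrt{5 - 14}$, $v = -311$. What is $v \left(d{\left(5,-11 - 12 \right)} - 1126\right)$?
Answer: $350186 - 933 i \approx 3.5019 \cdot 10^{5} - 933.0 i$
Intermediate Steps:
$d{\left(G,N \right)} = 3 i$ ($d{\left(G,N \right)} = \sqrt{-9} = 3 i$)
$v \left(d{\left(5,-11 - 12 \right)} - 1126\right) = - 311 \left(3 i - 1126\right) = - 311 \left(-1126 + 3 i\right) = 350186 - 933 i$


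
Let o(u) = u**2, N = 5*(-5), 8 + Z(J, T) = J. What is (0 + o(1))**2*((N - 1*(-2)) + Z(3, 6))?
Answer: -28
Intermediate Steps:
Z(J, T) = -8 + J
N = -25
(0 + o(1))**2*((N - 1*(-2)) + Z(3, 6)) = (0 + 1**2)**2*((-25 - 1*(-2)) + (-8 + 3)) = (0 + 1)**2*((-25 + 2) - 5) = 1**2*(-23 - 5) = 1*(-28) = -28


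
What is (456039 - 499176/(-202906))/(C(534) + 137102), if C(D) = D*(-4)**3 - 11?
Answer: 1028150539/232023011 ≈ 4.4312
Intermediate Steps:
C(D) = -11 - 64*D (C(D) = D*(-64) - 11 = -64*D - 11 = -11 - 64*D)
(456039 - 499176/(-202906))/(C(534) + 137102) = (456039 - 499176/(-202906))/((-11 - 64*534) + 137102) = (456039 - 499176*(-1/202906))/((-11 - 34176) + 137102) = (456039 + 249588/101453)/(-34187 + 137102) = (46266774255/101453)/102915 = (46266774255/101453)*(1/102915) = 1028150539/232023011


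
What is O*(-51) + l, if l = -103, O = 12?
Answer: -715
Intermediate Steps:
O*(-51) + l = 12*(-51) - 103 = -612 - 103 = -715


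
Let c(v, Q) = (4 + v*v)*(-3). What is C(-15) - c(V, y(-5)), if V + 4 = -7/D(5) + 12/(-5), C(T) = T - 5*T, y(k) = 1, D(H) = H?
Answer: 6363/25 ≈ 254.52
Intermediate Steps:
C(T) = -4*T
V = -39/5 (V = -4 + (-7/5 + 12/(-5)) = -4 + (-7*1/5 + 12*(-1/5)) = -4 + (-7/5 - 12/5) = -4 - 19/5 = -39/5 ≈ -7.8000)
c(v, Q) = -12 - 3*v**2 (c(v, Q) = (4 + v**2)*(-3) = -12 - 3*v**2)
C(-15) - c(V, y(-5)) = -4*(-15) - (-12 - 3*(-39/5)**2) = 60 - (-12 - 3*1521/25) = 60 - (-12 - 4563/25) = 60 - 1*(-4863/25) = 60 + 4863/25 = 6363/25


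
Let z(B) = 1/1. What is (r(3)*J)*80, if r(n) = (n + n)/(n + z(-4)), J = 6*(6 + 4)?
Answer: 7200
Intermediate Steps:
z(B) = 1
J = 60 (J = 6*10 = 60)
r(n) = 2*n/(1 + n) (r(n) = (n + n)/(n + 1) = (2*n)/(1 + n) = 2*n/(1 + n))
(r(3)*J)*80 = ((2*3/(1 + 3))*60)*80 = ((2*3/4)*60)*80 = ((2*3*(¼))*60)*80 = ((3/2)*60)*80 = 90*80 = 7200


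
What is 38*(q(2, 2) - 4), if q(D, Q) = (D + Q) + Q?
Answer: 76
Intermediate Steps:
q(D, Q) = D + 2*Q
38*(q(2, 2) - 4) = 38*((2 + 2*2) - 4) = 38*((2 + 4) - 4) = 38*(6 - 4) = 38*2 = 76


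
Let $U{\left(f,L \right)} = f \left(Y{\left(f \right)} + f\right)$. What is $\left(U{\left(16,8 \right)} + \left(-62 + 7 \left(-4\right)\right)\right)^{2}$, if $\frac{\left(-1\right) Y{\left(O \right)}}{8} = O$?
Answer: $3541924$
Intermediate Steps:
$Y{\left(O \right)} = - 8 O$
$U{\left(f,L \right)} = - 7 f^{2}$ ($U{\left(f,L \right)} = f \left(- 8 f + f\right) = f \left(- 7 f\right) = - 7 f^{2}$)
$\left(U{\left(16,8 \right)} + \left(-62 + 7 \left(-4\right)\right)\right)^{2} = \left(- 7 \cdot 16^{2} + \left(-62 + 7 \left(-4\right)\right)\right)^{2} = \left(\left(-7\right) 256 - 90\right)^{2} = \left(-1792 - 90\right)^{2} = \left(-1882\right)^{2} = 3541924$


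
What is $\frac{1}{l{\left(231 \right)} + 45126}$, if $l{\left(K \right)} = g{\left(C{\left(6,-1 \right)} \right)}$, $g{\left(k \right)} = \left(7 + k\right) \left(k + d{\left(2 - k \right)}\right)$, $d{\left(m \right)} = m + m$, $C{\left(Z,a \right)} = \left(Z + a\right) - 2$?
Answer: $\frac{1}{45136} \approx 2.2155 \cdot 10^{-5}$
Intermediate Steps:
$C{\left(Z,a \right)} = -2 + Z + a$
$d{\left(m \right)} = 2 m$
$g{\left(k \right)} = \left(4 - k\right) \left(7 + k\right)$ ($g{\left(k \right)} = \left(7 + k\right) \left(k + 2 \left(2 - k\right)\right) = \left(7 + k\right) \left(k - \left(-4 + 2 k\right)\right) = \left(7 + k\right) \left(4 - k\right) = \left(4 - k\right) \left(7 + k\right)$)
$l{\left(K \right)} = 10$ ($l{\left(K \right)} = 28 - \left(-2 + 6 - 1\right)^{2} - 3 \left(-2 + 6 - 1\right) = 28 - 3^{2} - 9 = 28 - 9 - 9 = 10$)
$\frac{1}{l{\left(231 \right)} + 45126} = \frac{1}{10 + 45126} = \frac{1}{45136}$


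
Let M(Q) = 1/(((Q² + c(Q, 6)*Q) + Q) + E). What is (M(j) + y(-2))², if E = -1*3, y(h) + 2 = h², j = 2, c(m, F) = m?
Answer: 225/49 ≈ 4.5918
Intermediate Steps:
y(h) = -2 + h²
E = -3
M(Q) = 1/(-3 + Q + 2*Q²) (M(Q) = 1/(((Q² + Q*Q) + Q) - 3) = 1/(((Q² + Q²) + Q) - 3) = 1/((2*Q² + Q) - 3) = 1/((Q + 2*Q²) - 3) = 1/(-3 + Q + 2*Q²))
(M(j) + y(-2))² = (1/(-3 + 2 + 2*2²) + (-2 + (-2)²))² = (1/(-3 + 2 + 2*4) + (-2 + 4))² = (1/(-3 + 2 + 8) + 2)² = (1/7 + 2)² = (⅐ + 2)² = (15/7)² = 225/49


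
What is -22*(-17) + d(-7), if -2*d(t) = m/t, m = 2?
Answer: 2619/7 ≈ 374.14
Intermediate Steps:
d(t) = -1/t
-22*(-17) + d(-7) = -22*(-17) - 1/(-7) = 374 - 1*(-⅐) = 374 + ⅐ = 2619/7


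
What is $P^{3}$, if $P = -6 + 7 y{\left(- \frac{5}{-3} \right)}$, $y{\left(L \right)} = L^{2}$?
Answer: $\frac{1771561}{729} \approx 2430.1$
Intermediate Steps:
$P = \frac{121}{9}$ ($P = -6 + 7 \left(- \frac{5}{-3}\right)^{2} = -6 + 7 \left(\left(-5\right) \left(- \frac{1}{3}\right)\right)^{2} = -6 + 7 \left(\frac{5}{3}\right)^{2} = -6 + 7 \cdot \frac{25}{9} = -6 + \frac{175}{9} = \frac{121}{9} \approx 13.444$)
$P^{3} = \left(\frac{121}{9}\right)^{3} = \frac{1771561}{729}$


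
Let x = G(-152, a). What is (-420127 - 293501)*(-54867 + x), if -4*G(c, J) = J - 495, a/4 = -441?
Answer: 38751606063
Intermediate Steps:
a = -1764 (a = 4*(-441) = -1764)
G(c, J) = 495/4 - J/4 (G(c, J) = -(J - 495)/4 = -(-495 + J)/4 = 495/4 - J/4)
x = 2259/4 (x = 495/4 - ¼*(-1764) = 495/4 + 441 = 2259/4 ≈ 564.75)
(-420127 - 293501)*(-54867 + x) = (-420127 - 293501)*(-54867 + 2259/4) = -713628*(-217209/4) = 38751606063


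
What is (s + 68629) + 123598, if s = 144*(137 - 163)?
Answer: 188483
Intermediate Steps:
s = -3744 (s = 144*(-26) = -3744)
(s + 68629) + 123598 = (-3744 + 68629) + 123598 = 64885 + 123598 = 188483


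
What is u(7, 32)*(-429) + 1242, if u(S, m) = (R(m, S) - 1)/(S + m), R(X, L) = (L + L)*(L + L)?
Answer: -903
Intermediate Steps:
R(X, L) = 4*L² (R(X, L) = (2*L)*(2*L) = 4*L²)
u(S, m) = (-1 + 4*S²)/(S + m) (u(S, m) = (4*S² - 1)/(S + m) = (-1 + 4*S²)/(S + m))
u(7, 32)*(-429) + 1242 = ((-1 + 4*7²)/(7 + 32))*(-429) + 1242 = ((-1 + 4*49)/39)*(-429) + 1242 = ((-1 + 196)/39)*(-429) + 1242 = ((1/39)*195)*(-429) + 1242 = 5*(-429) + 1242 = -2145 + 1242 = -903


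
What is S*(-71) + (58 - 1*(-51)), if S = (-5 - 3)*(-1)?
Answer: -459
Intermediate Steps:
S = 8 (S = -8*(-1) = 8)
S*(-71) + (58 - 1*(-51)) = 8*(-71) + (58 - 1*(-51)) = -568 + (58 + 51) = -568 + 109 = -459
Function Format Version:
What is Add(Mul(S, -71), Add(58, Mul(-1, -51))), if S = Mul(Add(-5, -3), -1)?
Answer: -459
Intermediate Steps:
S = 8 (S = Mul(-8, -1) = 8)
Add(Mul(S, -71), Add(58, Mul(-1, -51))) = Add(Mul(8, -71), Add(58, Mul(-1, -51))) = Add(-568, Add(58, 51)) = Add(-568, 109) = -459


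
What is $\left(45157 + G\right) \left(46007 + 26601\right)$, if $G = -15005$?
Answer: $2189276416$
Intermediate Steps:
$\left(45157 + G\right) \left(46007 + 26601\right) = \left(45157 - 15005\right) \left(46007 + 26601\right) = 30152 \cdot 72608 = 2189276416$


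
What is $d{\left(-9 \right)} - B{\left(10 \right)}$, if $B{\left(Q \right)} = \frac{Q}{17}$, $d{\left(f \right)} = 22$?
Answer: $\frac{364}{17} \approx 21.412$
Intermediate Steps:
$B{\left(Q \right)} = \frac{Q}{17}$ ($B{\left(Q \right)} = Q \frac{1}{17} = \frac{Q}{17}$)
$d{\left(-9 \right)} - B{\left(10 \right)} = 22 - \frac{1}{17} \cdot 10 = 22 - \frac{10}{17} = \frac{364}{17}$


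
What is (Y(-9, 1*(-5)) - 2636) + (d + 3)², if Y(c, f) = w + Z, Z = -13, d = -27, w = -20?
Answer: -2093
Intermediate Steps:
Y(c, f) = -33 (Y(c, f) = -20 - 13 = -33)
(Y(-9, 1*(-5)) - 2636) + (d + 3)² = (-33 - 2636) + (-27 + 3)² = -2669 + (-24)² = -2669 + 576 = -2093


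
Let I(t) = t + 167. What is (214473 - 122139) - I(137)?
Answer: 92030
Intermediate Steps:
I(t) = 167 + t
(214473 - 122139) - I(137) = (214473 - 122139) - (167 + 137) = 92334 - 1*304 = 92334 - 304 = 92030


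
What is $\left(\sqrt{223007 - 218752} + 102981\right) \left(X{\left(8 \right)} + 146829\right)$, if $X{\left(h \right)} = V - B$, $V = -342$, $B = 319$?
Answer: $15052526808 + 146168 \sqrt{4255} \approx 1.5062 \cdot 10^{10}$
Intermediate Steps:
$X{\left(h \right)} = -661$ ($X{\left(h \right)} = -342 - 319 = -661$)
$\left(\sqrt{223007 - 218752} + 102981\right) \left(X{\left(8 \right)} + 146829\right) = \left(\sqrt{223007 - 218752} + 102981\right) \left(-661 + 146829\right) = \left(\sqrt{4255} + 102981\right) 146168 = \left(102981 + \sqrt{4255}\right) 146168 = 15052526808 + 146168 \sqrt{4255}$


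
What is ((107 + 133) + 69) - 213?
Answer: 96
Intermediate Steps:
((107 + 133) + 69) - 213 = (240 + 69) - 213 = 309 - 213 = 96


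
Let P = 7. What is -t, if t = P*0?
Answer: 0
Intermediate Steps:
t = 0 (t = 7*0 = 0)
-t = -1*0 = 0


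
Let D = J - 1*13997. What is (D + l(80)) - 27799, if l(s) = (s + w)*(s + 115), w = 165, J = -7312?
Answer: -1333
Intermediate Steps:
D = -21309 (D = -7312 - 1*13997 = -7312 - 13997 = -21309)
l(s) = (115 + s)*(165 + s) (l(s) = (s + 165)*(s + 115) = (165 + s)*(115 + s) = (115 + s)*(165 + s))
(D + l(80)) - 27799 = (-21309 + (18975 + 80² + 280*80)) - 27799 = (-21309 + (18975 + 6400 + 22400)) - 27799 = (-21309 + 47775) - 27799 = 26466 - 27799 = -1333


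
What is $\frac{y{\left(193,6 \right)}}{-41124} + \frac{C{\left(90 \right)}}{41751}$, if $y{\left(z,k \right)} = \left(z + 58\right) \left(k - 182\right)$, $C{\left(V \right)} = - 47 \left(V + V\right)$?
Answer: $\frac{41568976}{47693559} \approx 0.87158$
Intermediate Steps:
$C{\left(V \right)} = - 94 V$ ($C{\left(V \right)} = - 47 \cdot 2 V = - 94 V$)
$y{\left(z,k \right)} = \left(-182 + k\right) \left(58 + z\right)$ ($y{\left(z,k \right)} = \left(58 + z\right) \left(-182 + k\right) = \left(-182 + k\right) \left(58 + z\right)$)
$\frac{y{\left(193,6 \right)}}{-41124} + \frac{C{\left(90 \right)}}{41751} = \frac{-10556 - 35126 + 58 \cdot 6 + 6 \cdot 193}{-41124} + \frac{\left(-94\right) 90}{41751} = \left(-10556 - 35126 + 348 + 1158\right) \left(- \frac{1}{41124}\right) - \frac{940}{4639} = \left(-44176\right) \left(- \frac{1}{41124}\right) - \frac{940}{4639} = \frac{11044}{10281} - \frac{940}{4639} = \frac{41568976}{47693559}$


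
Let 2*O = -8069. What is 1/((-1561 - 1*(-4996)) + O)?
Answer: -2/1199 ≈ -0.0016681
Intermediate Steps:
O = -8069/2 (O = (½)*(-8069) = -8069/2 ≈ -4034.5)
1/((-1561 - 1*(-4996)) + O) = 1/((-1561 - 1*(-4996)) - 8069/2) = 1/((-1561 + 4996) - 8069/2) = 1/(3435 - 8069/2) = 1/(-1199/2) = -2/1199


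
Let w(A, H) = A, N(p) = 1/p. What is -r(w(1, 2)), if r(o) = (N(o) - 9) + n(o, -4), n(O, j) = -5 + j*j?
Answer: -3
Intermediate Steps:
n(O, j) = -5 + j²
r(o) = 2 + 1/o (r(o) = (1/o - 9) + (-5 + (-4)²) = (-9 + 1/o) + (-5 + 16) = (-9 + 1/o) + 11 = 2 + 1/o)
-r(w(1, 2)) = -(2 + 1/1) = -(2 + 1) = -1*3 = -3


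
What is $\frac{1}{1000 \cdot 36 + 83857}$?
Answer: $\frac{1}{119857} \approx 8.3433 \cdot 10^{-6}$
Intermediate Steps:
$\frac{1}{1000 \cdot 36 + 83857} = \frac{1}{36000 + 83857} = \frac{1}{119857}$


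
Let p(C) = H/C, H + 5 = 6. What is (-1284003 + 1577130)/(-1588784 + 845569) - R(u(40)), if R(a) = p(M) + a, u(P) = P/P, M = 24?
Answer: -25615423/17837160 ≈ -1.4361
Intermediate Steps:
H = 1 (H = -5 + 6 = 1)
p(C) = 1/C
u(P) = 1
R(a) = 1/24 + a
(-1284003 + 1577130)/(-1588784 + 845569) - R(u(40)) = (-1284003 + 1577130)/(-1588784 + 845569) - (1/24 + 1) = 293127/(-743215) - 1*25/24 = 293127*(-1/743215) - 25/24 = -293127/743215 - 25/24 = -25615423/17837160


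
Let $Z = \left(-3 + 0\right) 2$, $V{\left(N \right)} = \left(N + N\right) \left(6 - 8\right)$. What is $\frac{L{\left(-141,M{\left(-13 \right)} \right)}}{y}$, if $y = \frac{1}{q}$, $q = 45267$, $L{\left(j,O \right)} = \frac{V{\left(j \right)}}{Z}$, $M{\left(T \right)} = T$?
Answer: $-4255098$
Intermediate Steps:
$V{\left(N \right)} = - 4 N$ ($V{\left(N \right)} = 2 N \left(-2\right) = - 4 N$)
$Z = -6$ ($Z = \left(-3\right) 2 = -6$)
$L{\left(j,O \right)} = \frac{2 j}{3}$ ($L{\left(j,O \right)} = \frac{\left(-4\right) j}{-6} = - 4 j \left(- \frac{1}{6}\right) = \frac{2 j}{3}$)
$y = \frac{1}{45267} \approx 2.2091 \cdot 10^{-5}$
$\frac{L{\left(-141,M{\left(-13 \right)} \right)}}{y} = \frac{2}{3} \left(-141\right) \frac{1}{\frac{1}{45267}} = \left(-94\right) 45267 = -4255098$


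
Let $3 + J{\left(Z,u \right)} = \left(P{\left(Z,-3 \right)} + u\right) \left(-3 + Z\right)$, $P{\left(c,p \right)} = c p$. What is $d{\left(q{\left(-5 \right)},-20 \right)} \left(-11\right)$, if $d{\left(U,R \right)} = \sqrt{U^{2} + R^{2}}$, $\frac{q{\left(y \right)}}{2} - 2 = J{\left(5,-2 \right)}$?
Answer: $- 110 \sqrt{53} \approx -800.81$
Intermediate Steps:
$J{\left(Z,u \right)} = -3 + \left(-3 + Z\right) \left(u - 3 Z\right)$ ($J{\left(Z,u \right)} = -3 + \left(Z \left(-3\right) + u\right) \left(-3 + Z\right) = -3 + \left(- 3 Z + u\right) \left(-3 + Z\right) = -3 + \left(u - 3 Z\right) \left(-3 + Z\right) = -3 + \left(-3 + Z\right) \left(u - 3 Z\right)$)
$q{\left(y \right)} = -70$ ($q{\left(y \right)} = 4 + 2 \left(-3 - -6 - 3 \cdot 5^{2} + 9 \cdot 5 + 5 \left(-2\right)\right) = 4 + 2 \left(-3 + 6 - 75 + 45 - 10\right) = 4 + 2 \left(-37\right) = 4 - 74 = -70$)
$d{\left(U,R \right)} = \sqrt{R^{2} + U^{2}}$
$d{\left(q{\left(-5 \right)},-20 \right)} \left(-11\right) = \sqrt{\left(-20\right)^{2} + \left(-70\right)^{2}} \left(-11\right) = \sqrt{400 + 4900} \left(-11\right) = \sqrt{5300} \left(-11\right) = 10 \sqrt{53} \left(-11\right) = - 110 \sqrt{53}$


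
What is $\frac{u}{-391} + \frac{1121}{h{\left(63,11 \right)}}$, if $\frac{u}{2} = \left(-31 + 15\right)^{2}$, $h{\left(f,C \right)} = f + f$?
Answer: $\frac{373799}{49266} \approx 7.5874$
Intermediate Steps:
$h{\left(f,C \right)} = 2 f$
$u = 512$ ($u = 2 \left(-31 + 15\right)^{2} = 2 \left(-16\right)^{2} = 2 \cdot 256 = 512$)
$\frac{u}{-391} + \frac{1121}{h{\left(63,11 \right)}} = \frac{512}{-391} + \frac{1121}{2 \cdot 63} = 512 \left(- \frac{1}{391}\right) + \frac{1121}{126} = - \frac{512}{391} + 1121 \cdot \frac{1}{126} = - \frac{512}{391} + \frac{1121}{126} = \frac{373799}{49266}$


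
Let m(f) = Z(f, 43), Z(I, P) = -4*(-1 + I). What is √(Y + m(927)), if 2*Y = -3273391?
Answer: I*√6561598/2 ≈ 1280.8*I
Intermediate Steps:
Z(I, P) = 4 - 4*I
Y = -3273391/2 (Y = (½)*(-3273391) = -3273391/2 ≈ -1.6367e+6)
m(f) = 4 - 4*f
√(Y + m(927)) = √(-3273391/2 + (4 - 4*927)) = √(-3273391/2 + (4 - 3708)) = √(-3273391/2 - 3704) = √(-3280799/2) = I*√6561598/2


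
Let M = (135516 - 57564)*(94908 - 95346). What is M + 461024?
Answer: -33681952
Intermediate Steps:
M = -34142976 (M = 77952*(-438) = -34142976)
M + 461024 = -34142976 + 461024 = -33681952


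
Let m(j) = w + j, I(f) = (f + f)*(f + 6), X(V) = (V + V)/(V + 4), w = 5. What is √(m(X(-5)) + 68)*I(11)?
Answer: 374*√83 ≈ 3407.3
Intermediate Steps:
X(V) = 2*V/(4 + V) (X(V) = (2*V)/(4 + V) = 2*V/(4 + V))
I(f) = 2*f*(6 + f) (I(f) = (2*f)*(6 + f) = 2*f*(6 + f))
m(j) = 5 + j
√(m(X(-5)) + 68)*I(11) = √((5 + 2*(-5)/(4 - 5)) + 68)*(2*11*(6 + 11)) = √((5 + 2*(-5)/(-1)) + 68)*(2*11*17) = √((5 + 2*(-5)*(-1)) + 68)*374 = √((5 + 10) + 68)*374 = √(15 + 68)*374 = √83*374 = 374*√83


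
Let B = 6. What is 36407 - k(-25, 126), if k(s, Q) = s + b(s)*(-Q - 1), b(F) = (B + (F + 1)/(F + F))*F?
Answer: 15858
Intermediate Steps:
b(F) = F*(6 + (1 + F)/(2*F)) (b(F) = (6 + (F + 1)/(F + F))*F = (6 + (1 + F)/((2*F)))*F = (6 + (1 + F)*(1/(2*F)))*F = (6 + (1 + F)/(2*F))*F = F*(6 + (1 + F)/(2*F)))
k(s, Q) = s + (½ + 13*s/2)*(-1 - Q) (k(s, Q) = s + (½ + 13*s/2)*(-Q - 1) = s + (½ + 13*s/2)*(-1 - Q))
36407 - k(-25, 126) = 36407 - (-½ - 11/2*(-25) - ½*126*(1 + 13*(-25))) = 36407 - (-½ + 275/2 - ½*126*(1 - 325)) = 36407 - (-½ + 275/2 - ½*126*(-324)) = 36407 - (-½ + 275/2 + 20412) = 36407 - 1*20549 = 36407 - 20549 = 15858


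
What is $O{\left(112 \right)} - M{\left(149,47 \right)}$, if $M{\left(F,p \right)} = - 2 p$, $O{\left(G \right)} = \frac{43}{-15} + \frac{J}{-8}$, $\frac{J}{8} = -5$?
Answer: $\frac{1442}{15} \approx 96.133$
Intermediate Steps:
$J = -40$ ($J = 8 \left(-5\right) = -40$)
$O{\left(G \right)} = \frac{32}{15}$ ($O{\left(G \right)} = \frac{43}{-15} - \frac{40}{-8} = 43 \left(- \frac{1}{15}\right) - -5 = - \frac{43}{15} + 5 = \frac{32}{15}$)
$O{\left(112 \right)} - M{\left(149,47 \right)} = \frac{32}{15} - \left(-2\right) 47 = \frac{32}{15} - -94 = \frac{32}{15} + 94 = \frac{1442}{15}$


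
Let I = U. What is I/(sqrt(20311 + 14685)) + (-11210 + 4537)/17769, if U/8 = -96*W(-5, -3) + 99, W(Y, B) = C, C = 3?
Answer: -6673/17769 - 756*sqrt(8749)/8749 ≈ -8.4580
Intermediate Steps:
W(Y, B) = 3
U = -1512 (U = 8*(-96*3 + 99) = 8*(-288 + 99) = 8*(-189) = -1512)
I = -1512
I/(sqrt(20311 + 14685)) + (-11210 + 4537)/17769 = -1512/sqrt(20311 + 14685) + (-11210 + 4537)/17769 = -1512*sqrt(8749)/17498 - 6673*1/17769 = -1512*sqrt(8749)/17498 - 6673/17769 = -756*sqrt(8749)/8749 - 6673/17769 = -6673/17769 - 756*sqrt(8749)/8749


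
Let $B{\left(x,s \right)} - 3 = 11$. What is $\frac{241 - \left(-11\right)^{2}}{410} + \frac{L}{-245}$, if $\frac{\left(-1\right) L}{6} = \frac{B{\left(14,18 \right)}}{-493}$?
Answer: $\frac{206568}{707455} \approx 0.29199$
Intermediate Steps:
$B{\left(x,s \right)} = 14$ ($B{\left(x,s \right)} = 3 + 11 = 14$)
$L = \frac{84}{493}$ ($L = - 6 \frac{14}{-493} = - 6 \cdot 14 \left(- \frac{1}{493}\right) = \left(-6\right) \left(- \frac{14}{493}\right) = \frac{84}{493} \approx 0.17039$)
$\frac{241 - \left(-11\right)^{2}}{410} + \frac{L}{-245} = \frac{241 - \left(-11\right)^{2}}{410} + \frac{84}{493 \left(-245\right)} = \left(241 - 121\right) \frac{1}{410} + \frac{84}{493} \left(- \frac{1}{245}\right) = \left(241 - 121\right) \frac{1}{410} - \frac{12}{17255} = 120 \cdot \frac{1}{410} - \frac{12}{17255} = \frac{12}{41} - \frac{12}{17255} = \frac{206568}{707455}$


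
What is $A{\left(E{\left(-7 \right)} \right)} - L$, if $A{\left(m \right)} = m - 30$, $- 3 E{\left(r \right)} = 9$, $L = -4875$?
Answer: $4842$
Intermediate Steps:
$E{\left(r \right)} = -3$ ($E{\left(r \right)} = \left(- \frac{1}{3}\right) 9 = -3$)
$A{\left(m \right)} = -30 + m$
$A{\left(E{\left(-7 \right)} \right)} - L = \left(-30 - 3\right) - -4875 = -33 + 4875 = 4842$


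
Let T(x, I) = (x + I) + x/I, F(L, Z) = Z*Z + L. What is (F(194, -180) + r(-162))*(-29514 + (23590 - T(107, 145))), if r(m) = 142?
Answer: -29319245472/145 ≈ -2.0220e+8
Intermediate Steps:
F(L, Z) = L + Z**2 (F(L, Z) = Z**2 + L = L + Z**2)
T(x, I) = I + x + x/I (T(x, I) = (I + x) + x/I = I + x + x/I)
(F(194, -180) + r(-162))*(-29514 + (23590 - T(107, 145))) = ((194 + (-180)**2) + 142)*(-29514 + (23590 - (145 + 107 + 107/145))) = ((194 + 32400) + 142)*(-29514 + (23590 - (145 + 107 + 107*(1/145)))) = (32594 + 142)*(-29514 + (23590 - (145 + 107 + 107/145))) = 32736*(-29514 + (23590 - 1*36647/145)) = 32736*(-29514 + (23590 - 36647/145)) = 32736*(-29514 + 3383903/145) = 32736*(-895627/145) = -29319245472/145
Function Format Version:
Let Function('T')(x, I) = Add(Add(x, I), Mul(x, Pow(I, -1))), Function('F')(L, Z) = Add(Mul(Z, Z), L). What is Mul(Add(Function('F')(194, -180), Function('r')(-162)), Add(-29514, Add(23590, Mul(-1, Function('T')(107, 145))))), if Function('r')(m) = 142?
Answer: Rational(-29319245472, 145) ≈ -2.0220e+8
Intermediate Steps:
Function('F')(L, Z) = Add(L, Pow(Z, 2)) (Function('F')(L, Z) = Add(Pow(Z, 2), L) = Add(L, Pow(Z, 2)))
Function('T')(x, I) = Add(I, x, Mul(x, Pow(I, -1))) (Function('T')(x, I) = Add(Add(I, x), Mul(x, Pow(I, -1))) = Add(I, x, Mul(x, Pow(I, -1))))
Mul(Add(Function('F')(194, -180), Function('r')(-162)), Add(-29514, Add(23590, Mul(-1, Function('T')(107, 145))))) = Mul(Add(Add(194, Pow(-180, 2)), 142), Add(-29514, Add(23590, Mul(-1, Add(145, 107, Mul(107, Pow(145, -1))))))) = Mul(Add(Add(194, 32400), 142), Add(-29514, Add(23590, Mul(-1, Add(145, 107, Mul(107, Rational(1, 145))))))) = Mul(Add(32594, 142), Add(-29514, Add(23590, Mul(-1, Add(145, 107, Rational(107, 145)))))) = Mul(32736, Add(-29514, Add(23590, Mul(-1, Rational(36647, 145))))) = Mul(32736, Add(-29514, Add(23590, Rational(-36647, 145)))) = Mul(32736, Add(-29514, Rational(3383903, 145))) = Mul(32736, Rational(-895627, 145)) = Rational(-29319245472, 145)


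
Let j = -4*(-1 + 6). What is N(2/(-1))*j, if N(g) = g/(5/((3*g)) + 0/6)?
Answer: -48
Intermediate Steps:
j = -20 (j = -4*5 = -20)
N(g) = 3*g²/5 (N(g) = g/(5*(1/(3*g)) + 0*(⅙)) = g/(5/(3*g) + 0) = g/((5/(3*g))) = g*(3*g/5) = 3*g²/5)
N(2/(-1))*j = (3*(2/(-1))²/5)*(-20) = (3*(2*(-1))²/5)*(-20) = ((⅗)*(-2)²)*(-20) = ((⅗)*4)*(-20) = (12/5)*(-20) = -48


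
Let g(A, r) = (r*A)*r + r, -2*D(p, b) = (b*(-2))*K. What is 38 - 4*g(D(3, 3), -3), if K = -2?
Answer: 266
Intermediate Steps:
D(p, b) = -2*b (D(p, b) = -b*(-2)*(-2)/2 = -(-2*b)*(-2)/2 = -2*b)
g(A, r) = r + A*r² (g(A, r) = (A*r)*r + r = A*r² + r = r + A*r²)
38 - 4*g(D(3, 3), -3) = 38 - (-12)*(1 - 2*3*(-3)) = 38 - (-12)*(1 - 6*(-3)) = 38 - (-12)*(1 + 18) = 38 - (-12)*19 = 38 - 4*(-57) = 38 + 228 = 266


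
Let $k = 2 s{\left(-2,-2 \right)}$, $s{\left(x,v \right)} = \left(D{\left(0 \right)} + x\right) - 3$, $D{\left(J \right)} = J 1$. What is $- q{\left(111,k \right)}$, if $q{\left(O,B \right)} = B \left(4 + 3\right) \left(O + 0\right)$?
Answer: $7770$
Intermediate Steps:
$D{\left(J \right)} = J$
$s{\left(x,v \right)} = -3 + x$ ($s{\left(x,v \right)} = \left(0 + x\right) - 3 = x - 3 = -3 + x$)
$k = -10$ ($k = 2 \left(-3 - 2\right) = 2 \left(-5\right) = -10$)
$q{\left(O,B \right)} = 7 B O$ ($q{\left(O,B \right)} = B 7 O = 7 B O$)
$- q{\left(111,k \right)} = - 7 \left(-10\right) 111 = \left(-1\right) \left(-7770\right) = 7770$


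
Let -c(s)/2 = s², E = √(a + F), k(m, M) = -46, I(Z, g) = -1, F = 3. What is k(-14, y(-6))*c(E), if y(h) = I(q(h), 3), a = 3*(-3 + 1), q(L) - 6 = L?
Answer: -276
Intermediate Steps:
q(L) = 6 + L
a = -6 (a = 3*(-2) = -6)
y(h) = -1
E = I*√3 (E = √(-6 + 3) = √(-3) = I*√3 ≈ 1.732*I)
c(s) = -2*s²
k(-14, y(-6))*c(E) = -(-92)*(I*√3)² = -(-92)*(-3) = -46*6 = -276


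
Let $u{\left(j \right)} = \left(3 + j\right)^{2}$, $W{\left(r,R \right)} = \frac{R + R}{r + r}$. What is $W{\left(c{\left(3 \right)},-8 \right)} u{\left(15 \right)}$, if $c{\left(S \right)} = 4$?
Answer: $-648$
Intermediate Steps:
$W{\left(r,R \right)} = \frac{R}{r}$ ($W{\left(r,R \right)} = \frac{2 R}{2 r} = 2 R \frac{1}{2 r} = \frac{R}{r}$)
$W{\left(c{\left(3 \right)},-8 \right)} u{\left(15 \right)} = - \frac{8}{4} \left(3 + 15\right)^{2} = \left(-8\right) \frac{1}{4} \cdot 18^{2} = \left(-2\right) 324 = -648$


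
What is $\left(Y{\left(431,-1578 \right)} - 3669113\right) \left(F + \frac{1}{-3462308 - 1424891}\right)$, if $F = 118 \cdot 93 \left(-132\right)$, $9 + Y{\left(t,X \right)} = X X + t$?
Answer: $\frac{8343877635586061031}{4887199} \approx 1.7073 \cdot 10^{12}$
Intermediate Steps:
$Y{\left(t,X \right)} = -9 + t + X^{2}$ ($Y{\left(t,X \right)} = -9 + \left(X X + t\right) = -9 + \left(X^{2} + t\right) = -9 + \left(t + X^{2}\right) = -9 + t + X^{2}$)
$F = -1448568$ ($F = 10974 \left(-132\right) = -1448568$)
$\left(Y{\left(431,-1578 \right)} - 3669113\right) \left(F + \frac{1}{-3462308 - 1424891}\right) = \left(\left(-9 + 431 + \left(-1578\right)^{2}\right) - 3669113\right) \left(-1448568 + \frac{1}{-3462308 - 1424891}\right) = \left(\left(-9 + 431 + 2490084\right) - 3669113\right) \left(-1448568 + \frac{1}{-4887199}\right) = \left(2490506 - 3669113\right) \left(-1448568 - \frac{1}{4887199}\right) = \left(-1178607\right) \left(- \frac{7079440081033}{4887199}\right) = \frac{8343877635586061031}{4887199}$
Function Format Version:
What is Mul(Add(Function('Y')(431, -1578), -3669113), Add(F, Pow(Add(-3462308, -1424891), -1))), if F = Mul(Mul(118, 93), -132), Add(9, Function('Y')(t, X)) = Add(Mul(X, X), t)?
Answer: Rational(8343877635586061031, 4887199) ≈ 1.7073e+12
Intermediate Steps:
Function('Y')(t, X) = Add(-9, t, Pow(X, 2)) (Function('Y')(t, X) = Add(-9, Add(Mul(X, X), t)) = Add(-9, Add(Pow(X, 2), t)) = Add(-9, Add(t, Pow(X, 2))) = Add(-9, t, Pow(X, 2)))
F = -1448568 (F = Mul(10974, -132) = -1448568)
Mul(Add(Function('Y')(431, -1578), -3669113), Add(F, Pow(Add(-3462308, -1424891), -1))) = Mul(Add(Add(-9, 431, Pow(-1578, 2)), -3669113), Add(-1448568, Pow(Add(-3462308, -1424891), -1))) = Mul(Add(Add(-9, 431, 2490084), -3669113), Add(-1448568, Pow(-4887199, -1))) = Mul(Add(2490506, -3669113), Add(-1448568, Rational(-1, 4887199))) = Mul(-1178607, Rational(-7079440081033, 4887199)) = Rational(8343877635586061031, 4887199)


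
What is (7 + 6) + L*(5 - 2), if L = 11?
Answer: 46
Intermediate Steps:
(7 + 6) + L*(5 - 2) = (7 + 6) + 11*(5 - 2) = 13 + 11*3 = 13 + 33 = 46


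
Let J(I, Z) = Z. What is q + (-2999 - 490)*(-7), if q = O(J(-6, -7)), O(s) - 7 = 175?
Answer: 24605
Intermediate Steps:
O(s) = 182 (O(s) = 7 + 175 = 182)
q = 182
q + (-2999 - 490)*(-7) = 182 + (-2999 - 490)*(-7) = 182 - 3489*(-7) = 182 + 24423 = 24605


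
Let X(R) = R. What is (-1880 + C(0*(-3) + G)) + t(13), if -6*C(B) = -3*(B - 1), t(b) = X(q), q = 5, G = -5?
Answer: -1878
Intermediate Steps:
t(b) = 5
C(B) = -½ + B/2 (C(B) = -(-1)*(B - 1)/2 = -(-1)*(-1 + B)/2 = -(3 - 3*B)/6 = -½ + B/2)
(-1880 + C(0*(-3) + G)) + t(13) = (-1880 + (-½ + (0*(-3) - 5)/2)) + 5 = (-1880 + (-½ + (0 - 5)/2)) + 5 = (-1880 + (-½ + (½)*(-5))) + 5 = (-1880 + (-½ - 5/2)) + 5 = (-1880 - 3) + 5 = -1883 + 5 = -1878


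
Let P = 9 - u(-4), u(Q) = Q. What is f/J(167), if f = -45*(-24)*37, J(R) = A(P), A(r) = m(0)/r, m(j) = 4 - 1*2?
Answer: 259740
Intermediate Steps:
m(j) = 2 (m(j) = 4 - 2 = 2)
P = 13 (P = 9 - 1*(-4) = 9 + 4 = 13)
A(r) = 2/r
J(R) = 2/13
f = 39960 (f = 1080*37 = 39960)
f/J(167) = 39960/(2/13) = 39960*(13/2) = 259740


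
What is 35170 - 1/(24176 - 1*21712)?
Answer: 86658879/2464 ≈ 35170.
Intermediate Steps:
35170 - 1/(24176 - 1*21712) = 35170 - 1/(24176 - 21712) = 35170 - 1/2464 = 86658879/2464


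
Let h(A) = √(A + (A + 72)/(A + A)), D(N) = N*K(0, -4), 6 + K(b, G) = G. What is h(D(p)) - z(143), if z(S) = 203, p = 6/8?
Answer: -203 + I*√295/5 ≈ -203.0 + 3.4351*I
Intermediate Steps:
K(b, G) = -6 + G
p = ¾ (p = 6*(⅛) = ¾ ≈ 0.75000)
D(N) = -10*N (D(N) = N*(-6 - 4) = N*(-10) = -10*N)
h(A) = √(A + (72 + A)/(2*A)) (h(A) = √(A + (72 + A)/((2*A))) = √(A + (72 + A)*(1/(2*A))) = √(A + (72 + A)/(2*A)))
h(D(p)) - z(143) = √(2 + 4*(-10*¾) + 144/((-10*¾)))/2 - 1*203 = √(2 + 4*(-15/2) + 144/(-15/2))/2 - 203 = √(2 - 30 + 144*(-2/15))/2 - 203 = √(2 - 30 - 96/5)/2 - 203 = √(-236/5)/2 - 203 = (2*I*√295/5)/2 - 203 = I*√295/5 - 203 = -203 + I*√295/5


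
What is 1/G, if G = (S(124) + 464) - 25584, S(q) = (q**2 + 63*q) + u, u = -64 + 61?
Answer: -1/1935 ≈ -0.00051680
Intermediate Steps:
u = -3
S(q) = -3 + q**2 + 63*q (S(q) = (q**2 + 63*q) - 3 = -3 + q**2 + 63*q)
G = -1935 (G = ((-3 + 124**2 + 63*124) + 464) - 25584 = ((-3 + 15376 + 7812) + 464) - 25584 = (23185 + 464) - 25584 = 23649 - 25584 = -1935)
1/G = 1/(-1935) = -1/1935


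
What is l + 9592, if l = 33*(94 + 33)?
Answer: 13783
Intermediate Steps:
l = 4191 (l = 33*127 = 4191)
l + 9592 = 4191 + 9592 = 13783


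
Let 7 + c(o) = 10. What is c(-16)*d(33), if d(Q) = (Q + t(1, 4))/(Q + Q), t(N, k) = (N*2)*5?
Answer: 43/22 ≈ 1.9545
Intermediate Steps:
c(o) = 3 (c(o) = -7 + 10 = 3)
t(N, k) = 10*N (t(N, k) = (2*N)*5 = 10*N)
d(Q) = (10 + Q)/(2*Q) (d(Q) = (Q + 10*1)/(Q + Q) = (Q + 10)/((2*Q)) = (1/(2*Q))*(10 + Q) = (10 + Q)/(2*Q))
c(-16)*d(33) = 3*((1/2)*(10 + 33)/33) = 3*((1/2)*(1/33)*43) = 3*(43/66) = 43/22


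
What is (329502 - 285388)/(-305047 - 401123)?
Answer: -22057/353085 ≈ -0.062469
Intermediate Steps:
(329502 - 285388)/(-305047 - 401123) = 44114/(-706170) = 44114*(-1/706170) = -22057/353085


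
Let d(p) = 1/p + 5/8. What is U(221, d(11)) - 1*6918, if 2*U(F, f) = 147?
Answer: -13689/2 ≈ -6844.5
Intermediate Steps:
d(p) = 5/8 + 1/p (d(p) = 1/p + 5*(⅛) = 1/p + 5/8 = 5/8 + 1/p)
U(F, f) = 147/2 (U(F, f) = (½)*147 = 147/2)
U(221, d(11)) - 1*6918 = 147/2 - 1*6918 = 147/2 - 6918 = -13689/2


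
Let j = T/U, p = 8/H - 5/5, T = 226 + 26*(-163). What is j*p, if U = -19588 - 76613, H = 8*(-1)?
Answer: -8024/96201 ≈ -0.083409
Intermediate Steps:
H = -8
T = -4012 (T = 226 - 4238 = -4012)
p = -2 (p = 8/(-8) - 5/5 = 8*(-⅛) - 5*⅕ = -1 - 1 = -2)
U = -96201
j = 4012/96201 (j = -4012/(-96201) = -4012*(-1/96201) = 4012/96201 ≈ 0.041704)
j*p = (4012/96201)*(-2) = -8024/96201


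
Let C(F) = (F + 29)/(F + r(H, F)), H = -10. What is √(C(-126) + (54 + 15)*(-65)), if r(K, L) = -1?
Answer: I*√72326246/127 ≈ 66.964*I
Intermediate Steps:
C(F) = (29 + F)/(-1 + F) (C(F) = (F + 29)/(F - 1) = (29 + F)/(-1 + F))
√(C(-126) + (54 + 15)*(-65)) = √((29 - 126)/(-1 - 126) + (54 + 15)*(-65)) = √(-97/(-127) + 69*(-65)) = √(-1/127*(-97) - 4485) = √(97/127 - 4485) = √(-569498/127) = I*√72326246/127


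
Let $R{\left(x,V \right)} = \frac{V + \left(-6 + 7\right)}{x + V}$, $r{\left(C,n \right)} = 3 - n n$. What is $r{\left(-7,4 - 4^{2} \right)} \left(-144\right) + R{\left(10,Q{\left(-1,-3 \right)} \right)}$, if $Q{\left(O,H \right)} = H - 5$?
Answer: $\frac{40601}{2} \approx 20301.0$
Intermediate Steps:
$r{\left(C,n \right)} = 3 - n^{2}$
$Q{\left(O,H \right)} = -5 + H$
$R{\left(x,V \right)} = \frac{1 + V}{V + x}$ ($R{\left(x,V \right)} = \frac{V + 1}{V + x} = \frac{1 + V}{V + x}$)
$r{\left(-7,4 - 4^{2} \right)} \left(-144\right) + R{\left(10,Q{\left(-1,-3 \right)} \right)} = \left(3 - \left(4 - 4^{2}\right)^{2}\right) \left(-144\right) + \frac{1 - 8}{\left(-5 - 3\right) + 10} = \left(3 - \left(4 - 16\right)^{2}\right) \left(-144\right) + \frac{1 - 8}{-8 + 10} = \left(3 - \left(4 - 16\right)^{2}\right) \left(-144\right) + \frac{1}{2} \left(-7\right) = \left(3 - \left(-12\right)^{2}\right) \left(-144\right) + \frac{1}{2} \left(-7\right) = \left(3 - 144\right) \left(-144\right) - \frac{7}{2} = \left(-141\right) \left(-144\right) - \frac{7}{2} = 20304 - \frac{7}{2} = \frac{40601}{2}$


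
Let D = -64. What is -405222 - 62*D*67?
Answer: -139366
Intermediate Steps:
-405222 - 62*D*67 = -405222 - 62*(-64)*67 = -405222 + 3968*67 = -405222 + 265856 = -139366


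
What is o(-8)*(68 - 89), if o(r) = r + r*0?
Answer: 168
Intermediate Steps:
o(r) = r (o(r) = r + 0 = r)
o(-8)*(68 - 89) = -8*(68 - 89) = -8*(-21) = 168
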